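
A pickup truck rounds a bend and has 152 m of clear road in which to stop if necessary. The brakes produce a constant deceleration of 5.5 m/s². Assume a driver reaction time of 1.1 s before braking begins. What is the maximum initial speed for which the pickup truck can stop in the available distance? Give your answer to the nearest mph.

Maximum speed ≈ 79 mph

Stopping distance: v·t_r + v²/(2a) = 152 with t_r = 1.1 s and a = 5.500 m/s².
So v² + 12.100 v − 1672.00 = 0.
Positive root: v = −a·t_r + √((a·t_r)² + 2a·d) = −6.050 + √(36.602 + 1672.00) = 35.2852 m/s.
35.2852 m/s ÷ 0.44704 = 78.931 mph.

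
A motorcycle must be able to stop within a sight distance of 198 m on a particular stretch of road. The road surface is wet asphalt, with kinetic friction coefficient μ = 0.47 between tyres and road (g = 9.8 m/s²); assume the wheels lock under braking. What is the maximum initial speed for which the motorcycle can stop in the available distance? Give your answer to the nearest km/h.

Maximum speed ≈ 154 km/h

a = μg = 0.47 × 9.8 = 4.606 m/s².
v²/(2a) = d ⇒ v = √(2 × 4.606 × 198) = √1823.98 = 42.7081 m/s.
42.7081 m/s × 3.6 = 153.749 km/h.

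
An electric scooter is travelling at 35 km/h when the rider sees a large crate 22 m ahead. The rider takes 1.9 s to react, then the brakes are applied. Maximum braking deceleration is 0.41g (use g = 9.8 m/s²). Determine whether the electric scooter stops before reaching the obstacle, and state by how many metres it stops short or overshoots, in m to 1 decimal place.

35 km/h ÷ 3.6 = 9.7222 m/s.
a = 0.41 × 9.8 = 4.018 m/s².
Reaction distance = 9.7222 × 1.9 = 18.472 m.
Braking distance = v²/(2a) = 94.521 / 8.036 = 11.762 m.
Total stopping distance = 18.472 + 11.762 = 30.234 m, vs 22 m available — it cannot stop in time and overshoots by 30.234 − 22 = 8.234 m.

No — it overshoots by 8.2 m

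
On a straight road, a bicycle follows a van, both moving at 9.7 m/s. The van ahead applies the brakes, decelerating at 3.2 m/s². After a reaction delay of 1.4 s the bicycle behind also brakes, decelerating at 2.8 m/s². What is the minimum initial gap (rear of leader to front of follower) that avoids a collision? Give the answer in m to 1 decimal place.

Minimum gap ≈ 15.7 m

Leader travels v²/(2a_L) = 94.090 / 6.400 = 14.702 m before stopping.
Follower covers v·t_r = 9.7000 × 1.4 = 13.580 m while reacting, then v²/(2a_F) = 94.090 / 5.600 = 16.802 m while braking, for a total of 13.580 + 16.802 = 30.382 m.
Since a_F ≤ a_L and the follower starts braking later, the follower is never slower than the leader, so the closest approach is when both have stopped.
Minimum gap = 30.382 − 14.702 = 15.680 m.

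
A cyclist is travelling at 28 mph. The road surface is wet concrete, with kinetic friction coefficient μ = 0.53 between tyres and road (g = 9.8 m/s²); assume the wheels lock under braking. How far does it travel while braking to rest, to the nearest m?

Braking distance ≈ 15 m

28 mph × 0.44704 = 12.5171 m/s.
a = μg = 0.53 × 9.8 = 5.194 m/s².
Braking distance = v²/(2a) = 12.5171² / (2 × 5.194) = 156.678 / 10.388 = 15.083 m.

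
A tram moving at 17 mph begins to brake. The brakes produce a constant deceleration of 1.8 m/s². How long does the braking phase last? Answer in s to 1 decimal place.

17 mph × 0.44704 = 7.5997 m/s.
Braking time = v/a = 7.5997 / 1.800 = 4.222 s.

Braking time ≈ 4.2 s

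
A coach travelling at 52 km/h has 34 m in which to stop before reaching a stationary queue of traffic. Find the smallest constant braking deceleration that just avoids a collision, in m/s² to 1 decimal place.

52 km/h ÷ 3.6 = 14.4444 m/s.
v² = 2a·d ⇒ a = v²/(2d) = 14.4444² / (2 × 34.000) = 208.641 / 68.000 = 3.0682 m/s².

Required deceleration ≈ 3.1 m/s²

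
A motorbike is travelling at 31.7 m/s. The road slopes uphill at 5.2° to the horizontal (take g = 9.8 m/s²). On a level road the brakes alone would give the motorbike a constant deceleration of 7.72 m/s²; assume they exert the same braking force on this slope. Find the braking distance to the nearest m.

Gravity along the uphill slope adds to the braking deceleration: a_eff = 7.720 + 9.8·sin 5.2° = 7.720 + 0.888 = 8.608 m/s².
Braking distance = v²/(2a) = 31.7000² / (2 × 8.608) = 1004.890 / 17.216 = 58.370 m.

Braking distance ≈ 58 m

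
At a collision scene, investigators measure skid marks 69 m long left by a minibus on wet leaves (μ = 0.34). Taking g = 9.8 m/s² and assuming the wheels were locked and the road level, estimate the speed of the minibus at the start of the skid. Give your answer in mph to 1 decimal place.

Deceleration a = μg = 0.34 × 9.8 = 3.332 m/s².
v = √(2a·d) = √(2 × 3.332 × 69) = √459.816 = 21.4433 m/s.
= 21.4433 ÷ 0.44704 = 47.967 mph.

Initial speed ≈ 48.0 mph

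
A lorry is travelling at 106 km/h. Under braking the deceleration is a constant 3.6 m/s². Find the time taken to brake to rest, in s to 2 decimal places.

106 km/h ÷ 3.6 = 29.4444 m/s.
Braking time = v/a = 29.4444 / 3.600 = 8.179 s.

Braking time ≈ 8.18 s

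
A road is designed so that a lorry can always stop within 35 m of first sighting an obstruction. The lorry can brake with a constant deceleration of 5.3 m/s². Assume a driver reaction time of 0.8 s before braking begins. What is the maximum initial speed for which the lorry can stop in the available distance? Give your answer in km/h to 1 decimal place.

Maximum speed ≈ 55.7 km/h

Stopping distance: v·t_r + v²/(2a) = 35 with t_r = 0.8 s and a = 5.300 m/s².
So v² + 8.480 v − 371.00 = 0.
Positive root: v = −a·t_r + √((a·t_r)² + 2a·d) = −4.240 + √(17.978 + 371.00) = 15.4825 m/s.
15.4825 m/s × 3.6 = 55.737 km/h.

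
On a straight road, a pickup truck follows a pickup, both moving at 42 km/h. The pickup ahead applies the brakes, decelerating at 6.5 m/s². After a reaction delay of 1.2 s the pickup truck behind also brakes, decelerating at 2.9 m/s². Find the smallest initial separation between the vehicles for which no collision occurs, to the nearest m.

Minimum gap ≈ 27 m

42 km/h ÷ 3.6 = 11.6667 m/s.
Leader travels v²/(2a_L) = 136.112 / 13.000 = 10.470 m before stopping.
Follower covers v·t_r = 11.6667 × 1.2 = 14.000 m while reacting, then v²/(2a_F) = 136.112 / 5.800 = 23.468 m while braking, for a total of 14.000 + 23.468 = 37.468 m.
Since a_F ≤ a_L and the follower starts braking later, the follower is never slower than the leader, so the closest approach is when both have stopped.
Minimum gap = 37.468 − 10.470 = 26.998 m.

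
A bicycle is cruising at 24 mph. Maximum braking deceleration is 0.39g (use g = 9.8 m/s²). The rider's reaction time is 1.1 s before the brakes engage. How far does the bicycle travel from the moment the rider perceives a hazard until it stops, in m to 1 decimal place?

Total stopping distance ≈ 26.9 m

24 mph × 0.44704 = 10.7290 m/s.
a = 0.39 × 9.8 = 3.822 m/s².
Reaction distance = v·t_r = 10.7290 × 1.1 = 11.802 m.
Braking distance = v²/(2a) = 10.7290² / (2 × 3.822) = 115.111 / 7.644 = 15.059 m.
Total = 11.802 + 15.059 = 26.861 m.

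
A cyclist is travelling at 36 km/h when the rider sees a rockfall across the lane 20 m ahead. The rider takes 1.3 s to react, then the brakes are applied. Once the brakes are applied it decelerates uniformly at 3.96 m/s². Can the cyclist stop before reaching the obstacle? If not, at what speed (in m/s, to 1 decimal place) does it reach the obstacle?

No — it strikes the obstacle at 6.7 m/s

36 km/h ÷ 3.6 = 10.0000 m/s.
Reaction distance = 10.0000 × 1.3 = 13.000 m.
Braking distance needed to stop: v²/(2a) = 100.000 / 7.920 = 12.626 m, so total needed = 13.000 + 12.626 = 25.626 m > 20 m — it cannot stop.
Distance remaining when braking begins: 20 − 13.000 = 7.000 m.
v² = v₀² − 2a·d = 100.000 − 2 × 3.960 × 7.000 = 44.560 m²/s².
v = √44.560 = 6.675 m/s.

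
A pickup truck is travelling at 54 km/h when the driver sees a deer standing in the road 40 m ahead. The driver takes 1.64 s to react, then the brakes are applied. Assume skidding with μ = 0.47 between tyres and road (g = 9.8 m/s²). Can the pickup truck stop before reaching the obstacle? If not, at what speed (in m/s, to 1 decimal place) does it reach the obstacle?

54 km/h ÷ 3.6 = 15.0000 m/s.
a = μg = 0.47 × 9.8 = 4.606 m/s².
Reaction distance = 15.0000 × 1.64 = 24.600 m.
Braking distance needed to stop: v²/(2a) = 225.000 / 9.212 = 24.425 m, so total needed = 24.600 + 24.425 = 49.025 m > 40 m — it cannot stop.
Distance remaining when braking begins: 40 − 24.600 = 15.400 m.
v² = v₀² − 2a·d = 225.000 − 2 × 4.606 × 15.400 = 83.135 m²/s².
v = √83.135 = 9.118 m/s.

No — it strikes the obstacle at 9.1 m/s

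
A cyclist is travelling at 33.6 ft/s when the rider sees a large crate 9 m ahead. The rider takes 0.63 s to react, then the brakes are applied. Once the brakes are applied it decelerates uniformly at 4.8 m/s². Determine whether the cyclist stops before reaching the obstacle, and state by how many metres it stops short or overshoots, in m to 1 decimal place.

No — it overshoots by 8.4 m

33.6 ft/s × 0.3048 = 10.2413 m/s.
Reaction distance = 10.2413 × 0.63 = 6.452 m.
Braking distance = v²/(2a) = 104.884 / 9.600 = 10.925 m.
Total stopping distance = 6.452 + 10.925 = 17.377 m, vs 9 m available — it cannot stop in time and overshoots by 17.377 − 9 = 8.377 m.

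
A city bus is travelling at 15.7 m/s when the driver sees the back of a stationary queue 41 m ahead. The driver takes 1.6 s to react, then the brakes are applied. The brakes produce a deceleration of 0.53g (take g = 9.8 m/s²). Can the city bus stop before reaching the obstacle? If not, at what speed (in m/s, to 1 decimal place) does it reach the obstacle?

No — it strikes the obstacle at 9.0 m/s

a = 0.53 × 9.8 = 5.194 m/s².
Reaction distance = 15.7000 × 1.6 = 25.120 m.
Braking distance needed to stop: v²/(2a) = 246.490 / 10.388 = 23.728 m, so total needed = 25.120 + 23.728 = 48.848 m > 41 m — it cannot stop.
Distance remaining when braking begins: 41 − 25.120 = 15.880 m.
v² = v₀² − 2a·d = 246.490 − 2 × 5.194 × 15.880 = 81.529 m²/s².
v = √81.529 = 9.029 m/s.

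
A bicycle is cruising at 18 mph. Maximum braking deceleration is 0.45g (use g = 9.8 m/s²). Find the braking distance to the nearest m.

Braking distance ≈ 7 m

18 mph × 0.44704 = 8.0467 m/s.
a = 0.45 × 9.8 = 4.410 m/s².
Braking distance = v²/(2a) = 8.0467² / (2 × 4.410) = 64.749 / 8.820 = 7.341 m.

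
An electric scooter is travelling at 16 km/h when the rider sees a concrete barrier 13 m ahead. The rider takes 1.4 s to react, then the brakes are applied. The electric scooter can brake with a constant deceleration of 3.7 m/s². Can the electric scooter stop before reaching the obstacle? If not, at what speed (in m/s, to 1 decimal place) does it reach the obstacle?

Yes — it stops about 4.1 m short of the obstacle, so it never reaches it

16 km/h ÷ 3.6 = 4.4444 m/s.
Reaction distance = 4.4444 × 1.4 = 6.222 m.
Braking distance = v²/(2a) = 19.753 / 7.400 = 2.669 m.
Total stopping distance = 6.222 + 2.669 = 8.891 m, vs 13 m available — it stops with 13 − 8.891 = 4.109 m to spare.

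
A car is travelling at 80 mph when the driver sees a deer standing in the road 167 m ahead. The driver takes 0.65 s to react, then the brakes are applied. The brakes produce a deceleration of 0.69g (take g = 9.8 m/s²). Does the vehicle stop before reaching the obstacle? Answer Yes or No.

80 mph × 0.44704 = 35.7632 m/s.
a = 0.69 × 9.8 = 6.762 m/s².
Reaction distance = 35.7632 × 0.65 = 23.246 m.
Braking distance = v²/(2a) = 1279.006 / 13.524 = 94.573 m.
Total stopping distance = 23.246 + 94.573 = 117.819 m, vs 167 m available — it stops with 167 − 117.819 = 49.181 m to spare.

Yes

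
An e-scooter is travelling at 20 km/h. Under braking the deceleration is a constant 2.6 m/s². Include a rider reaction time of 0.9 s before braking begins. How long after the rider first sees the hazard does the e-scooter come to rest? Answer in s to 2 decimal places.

Total time ≈ 3.04 s

20 km/h ÷ 3.6 = 5.5556 m/s.
Braking time = v/a = 5.5556 / 2.600 = 2.137 s.
Total = 0.9 + 2.137 = 3.037 s.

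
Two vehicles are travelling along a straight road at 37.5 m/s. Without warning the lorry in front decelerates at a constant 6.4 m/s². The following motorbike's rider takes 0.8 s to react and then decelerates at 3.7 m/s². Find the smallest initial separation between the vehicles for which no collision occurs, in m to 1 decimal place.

Leader travels v²/(2a_L) = 1406.250 / 12.800 = 109.863 m before stopping.
Follower covers v·t_r = 37.5000 × 0.8 = 30.000 m while reacting, then v²/(2a_F) = 1406.250 / 7.400 = 190.034 m while braking, for a total of 30.000 + 190.034 = 220.034 m.
Since a_F ≤ a_L and the follower starts braking later, the follower is never slower than the leader, so the closest approach is when both have stopped.
Minimum gap = 220.034 − 109.863 = 110.171 m.

Minimum gap ≈ 110.2 m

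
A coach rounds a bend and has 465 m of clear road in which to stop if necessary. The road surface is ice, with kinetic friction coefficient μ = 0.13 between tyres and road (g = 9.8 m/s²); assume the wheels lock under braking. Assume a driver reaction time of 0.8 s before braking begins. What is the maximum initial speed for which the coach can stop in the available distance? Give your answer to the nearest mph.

a = μg = 0.13 × 9.8 = 1.274 m/s².
Stopping distance: v·t_r + v²/(2a) = 465 with t_r = 0.8 s and a = 1.274 m/s².
So v² + 2.038 v − 1184.82 = 0.
Positive root: v = −a·t_r + √((a·t_r)² + 2a·d) = −1.019 + √(1.038 + 1184.82) = 33.4173 m/s.
33.4173 m/s ÷ 0.44704 = 74.752 mph.

Maximum speed ≈ 75 mph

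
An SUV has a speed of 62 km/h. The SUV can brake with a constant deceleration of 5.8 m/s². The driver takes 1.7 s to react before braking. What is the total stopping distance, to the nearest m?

Total stopping distance ≈ 55 m

62 km/h ÷ 3.6 = 17.2222 m/s.
Reaction distance = v·t_r = 17.2222 × 1.7 = 29.278 m.
Braking distance = v²/(2a) = 17.2222² / (2 × 5.800) = 296.604 / 11.600 = 25.569 m.
Total = 29.278 + 25.569 = 54.847 m.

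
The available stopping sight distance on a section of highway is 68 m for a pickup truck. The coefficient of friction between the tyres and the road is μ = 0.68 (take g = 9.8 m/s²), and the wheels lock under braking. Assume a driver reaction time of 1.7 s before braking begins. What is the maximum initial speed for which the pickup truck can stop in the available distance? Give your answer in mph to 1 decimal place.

a = μg = 0.68 × 9.8 = 6.664 m/s².
Stopping distance: v·t_r + v²/(2a) = 68 with t_r = 1.7 s and a = 6.664 m/s².
So v² + 22.658 v − 906.30 = 0.
Positive root: v = −a·t_r + √((a·t_r)² + 2a·d) = −11.329 + √(128.346 + 906.30) = 20.8369 m/s.
20.8369 m/s ÷ 0.44704 = 46.611 mph.

Maximum speed ≈ 46.6 mph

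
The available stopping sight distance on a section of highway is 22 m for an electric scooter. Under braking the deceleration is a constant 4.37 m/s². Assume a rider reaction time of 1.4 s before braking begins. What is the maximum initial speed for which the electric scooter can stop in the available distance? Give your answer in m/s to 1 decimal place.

Maximum speed ≈ 9.0 m/s

Stopping distance: v·t_r + v²/(2a) = 22 with t_r = 1.4 s and a = 4.370 m/s².
So v² + 12.236 v − 192.28 = 0.
Positive root: v = −a·t_r + √((a·t_r)² + 2a·d) = −6.118 + √(37.430 + 192.28) = 9.0382 m/s.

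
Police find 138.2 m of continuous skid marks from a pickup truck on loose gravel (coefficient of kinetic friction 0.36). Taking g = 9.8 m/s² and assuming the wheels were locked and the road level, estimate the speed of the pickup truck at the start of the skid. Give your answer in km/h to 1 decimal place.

Deceleration a = μg = 0.36 × 9.8 = 3.528 m/s².
v = √(2a·d) = √(2 × 3.528 × 138.2) = √975.139 = 31.2272 m/s.
= 31.2272 × 3.6 = 112.418 km/h.

Initial speed ≈ 112.4 km/h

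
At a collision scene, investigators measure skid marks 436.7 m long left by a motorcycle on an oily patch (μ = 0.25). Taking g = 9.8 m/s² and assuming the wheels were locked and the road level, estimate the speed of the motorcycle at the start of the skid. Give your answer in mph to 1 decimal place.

Initial speed ≈ 103.5 mph

Deceleration a = μg = 0.25 × 9.8 = 2.450 m/s².
v = √(2a·d) = √(2 × 2.450 × 436.7) = √2139.830 = 46.2583 m/s.
= 46.2583 ÷ 0.44704 = 103.477 mph.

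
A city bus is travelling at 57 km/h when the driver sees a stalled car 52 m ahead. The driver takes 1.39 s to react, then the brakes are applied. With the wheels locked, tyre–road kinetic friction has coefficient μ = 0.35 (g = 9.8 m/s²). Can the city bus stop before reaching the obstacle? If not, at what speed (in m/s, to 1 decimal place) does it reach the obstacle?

57 km/h ÷ 3.6 = 15.8333 m/s.
a = μg = 0.35 × 9.8 = 3.430 m/s².
Reaction distance = 15.8333 × 1.39 = 22.008 m.
Braking distance needed to stop: v²/(2a) = 250.693 / 6.860 = 36.544 m, so total needed = 22.008 + 36.544 = 58.552 m > 52 m — it cannot stop.
Distance remaining when braking begins: 52 − 22.008 = 29.992 m.
v² = v₀² − 2a·d = 250.693 − 2 × 3.430 × 29.992 = 44.948 m²/s².
v = √44.948 = 6.704 m/s.

No — it strikes the obstacle at 6.7 m/s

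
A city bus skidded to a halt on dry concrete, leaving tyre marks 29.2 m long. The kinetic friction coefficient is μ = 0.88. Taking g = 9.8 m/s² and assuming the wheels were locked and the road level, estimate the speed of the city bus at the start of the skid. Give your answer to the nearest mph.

Deceleration a = μg = 0.88 × 9.8 = 8.624 m/s².
v = √(2a·d) = √(2 × 8.624 × 29.2) = √503.642 = 22.4420 m/s.
= 22.4420 ÷ 0.44704 = 50.201 mph.

Initial speed ≈ 50 mph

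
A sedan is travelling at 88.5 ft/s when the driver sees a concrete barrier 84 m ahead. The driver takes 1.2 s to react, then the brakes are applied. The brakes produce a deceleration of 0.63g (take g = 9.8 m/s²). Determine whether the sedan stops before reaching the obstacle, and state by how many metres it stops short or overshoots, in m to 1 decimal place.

88.5 ft/s × 0.3048 = 26.9748 m/s.
a = 0.63 × 9.8 = 6.174 m/s².
Reaction distance = 26.9748 × 1.2 = 32.370 m.
Braking distance = v²/(2a) = 727.640 / 12.348 = 58.928 m.
Total stopping distance = 32.370 + 58.928 = 91.298 m, vs 84 m available — it cannot stop in time and overshoots by 91.298 − 84 = 7.298 m.

No — it overshoots by 7.3 m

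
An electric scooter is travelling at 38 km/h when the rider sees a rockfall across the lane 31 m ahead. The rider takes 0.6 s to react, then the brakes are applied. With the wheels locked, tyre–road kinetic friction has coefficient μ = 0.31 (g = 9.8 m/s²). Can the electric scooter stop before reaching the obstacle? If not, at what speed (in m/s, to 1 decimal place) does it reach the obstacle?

38 km/h ÷ 3.6 = 10.5556 m/s.
a = μg = 0.31 × 9.8 = 3.038 m/s².
Reaction distance = 10.5556 × 0.6 = 6.333 m.
Braking distance = v²/(2a) = 111.421 / 6.076 = 18.338 m.
Total stopping distance = 6.333 + 18.338 = 24.671 m, vs 31 m available — it stops with 31 − 24.671 = 6.329 m to spare.

Yes — it stops about 6.3 m short of the obstacle, so it never reaches it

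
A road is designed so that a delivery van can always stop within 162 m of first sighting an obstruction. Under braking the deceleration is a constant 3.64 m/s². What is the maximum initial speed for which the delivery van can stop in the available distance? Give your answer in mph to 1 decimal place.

Maximum speed ≈ 76.8 mph

v²/(2a) = d ⇒ v = √(2 × 3.640 × 162) = √1179.36 = 34.3418 m/s.
34.3418 m/s ÷ 0.44704 = 76.820 mph.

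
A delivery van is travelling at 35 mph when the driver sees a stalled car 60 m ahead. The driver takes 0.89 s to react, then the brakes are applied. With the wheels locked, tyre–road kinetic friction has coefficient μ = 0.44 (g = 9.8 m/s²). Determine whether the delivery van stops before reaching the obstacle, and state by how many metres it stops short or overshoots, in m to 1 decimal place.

Yes — it stops 17.7 m short of the obstacle

35 mph × 0.44704 = 15.6464 m/s.
a = μg = 0.44 × 9.8 = 4.312 m/s².
Reaction distance = 15.6464 × 0.89 = 13.925 m.
Braking distance = v²/(2a) = 244.810 / 8.624 = 28.387 m.
Total stopping distance = 13.925 + 28.387 = 42.312 m, vs 60 m available — it stops with 60 − 42.312 = 17.688 m to spare.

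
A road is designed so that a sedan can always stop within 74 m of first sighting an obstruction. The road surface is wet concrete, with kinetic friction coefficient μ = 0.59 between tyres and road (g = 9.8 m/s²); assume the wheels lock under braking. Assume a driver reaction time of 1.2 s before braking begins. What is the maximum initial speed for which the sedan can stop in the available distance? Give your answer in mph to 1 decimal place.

a = μg = 0.59 × 9.8 = 5.782 m/s².
Stopping distance: v·t_r + v²/(2a) = 74 with t_r = 1.2 s and a = 5.782 m/s².
So v² + 13.877 v − 855.74 = 0.
Positive root: v = −a·t_r + √((a·t_r)² + 2a·d) = −6.938 + √(48.136 + 855.74) = 23.1265 m/s.
23.1265 m/s ÷ 0.44704 = 51.733 mph.

Maximum speed ≈ 51.7 mph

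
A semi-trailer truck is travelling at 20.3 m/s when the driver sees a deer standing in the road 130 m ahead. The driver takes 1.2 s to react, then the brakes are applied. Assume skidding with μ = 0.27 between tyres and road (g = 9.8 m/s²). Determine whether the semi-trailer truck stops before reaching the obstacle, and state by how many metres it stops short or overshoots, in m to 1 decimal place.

Yes — it stops 27.8 m short of the obstacle

a = μg = 0.27 × 9.8 = 2.646 m/s².
Reaction distance = 20.3000 × 1.2 = 24.360 m.
Braking distance = v²/(2a) = 412.090 / 5.292 = 77.870 m.
Total stopping distance = 24.360 + 77.870 = 102.230 m, vs 130 m available — it stops with 130 − 102.230 = 27.770 m to spare.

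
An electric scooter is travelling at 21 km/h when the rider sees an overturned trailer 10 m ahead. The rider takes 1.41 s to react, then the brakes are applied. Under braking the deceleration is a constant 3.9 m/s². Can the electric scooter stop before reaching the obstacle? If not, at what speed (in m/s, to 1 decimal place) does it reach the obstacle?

No — it strikes the obstacle at 4.5 m/s

21 km/h ÷ 3.6 = 5.8333 m/s.
Reaction distance = 5.8333 × 1.41 = 8.225 m.
Braking distance needed to stop: v²/(2a) = 34.027 / 7.800 = 4.362 m, so total needed = 8.225 + 4.362 = 12.587 m > 10 m — it cannot stop.
Distance remaining when braking begins: 10 − 8.225 = 1.775 m.
v² = v₀² − 2a·d = 34.027 − 2 × 3.900 × 1.775 = 20.182 m²/s².
v = √20.182 = 4.492 m/s.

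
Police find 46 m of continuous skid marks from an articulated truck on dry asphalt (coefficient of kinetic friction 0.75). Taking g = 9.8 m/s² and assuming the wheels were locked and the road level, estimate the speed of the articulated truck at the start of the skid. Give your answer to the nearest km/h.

Initial speed ≈ 94 km/h

Deceleration a = μg = 0.75 × 9.8 = 7.350 m/s².
v = √(2a·d) = √(2 × 7.350 × 46) = √676.200 = 26.0038 m/s.
= 26.0038 × 3.6 = 93.614 km/h.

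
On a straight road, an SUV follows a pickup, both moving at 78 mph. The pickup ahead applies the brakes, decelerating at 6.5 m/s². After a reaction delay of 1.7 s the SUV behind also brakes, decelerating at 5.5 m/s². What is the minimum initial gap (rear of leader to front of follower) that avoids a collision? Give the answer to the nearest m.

78 mph × 0.44704 = 34.8691 m/s.
Leader travels v²/(2a_L) = 1215.854 / 13.000 = 93.527 m before stopping.
Follower covers v·t_r = 34.8691 × 1.7 = 59.277 m while reacting, then v²/(2a_F) = 1215.854 / 11.000 = 110.532 m while braking, for a total of 59.277 + 110.532 = 169.809 m.
Since a_F ≤ a_L and the follower starts braking later, the follower is never slower than the leader, so the closest approach is when both have stopped.
Minimum gap = 169.809 − 93.527 = 76.282 m.

Minimum gap ≈ 76 m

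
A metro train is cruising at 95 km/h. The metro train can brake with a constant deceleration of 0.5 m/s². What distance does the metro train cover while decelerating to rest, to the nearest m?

95 km/h ÷ 3.6 = 26.3889 m/s.
Braking distance = v²/(2a) = 26.3889² / (2 × 0.500) = 696.374 / 1.000 = 696.374 m.

Braking distance ≈ 696 m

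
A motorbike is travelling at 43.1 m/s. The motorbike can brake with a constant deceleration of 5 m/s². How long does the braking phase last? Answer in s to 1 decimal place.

Braking time ≈ 8.6 s

Braking time = v/a = 43.1000 / 5.000 = 8.620 s.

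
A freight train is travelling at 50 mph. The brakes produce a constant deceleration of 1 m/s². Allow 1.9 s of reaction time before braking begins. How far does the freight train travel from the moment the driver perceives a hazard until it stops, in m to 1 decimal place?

Total stopping distance ≈ 292.3 m

50 mph × 0.44704 = 22.3520 m/s.
Reaction distance = v·t_r = 22.3520 × 1.9 = 42.469 m.
Braking distance = v²/(2a) = 22.3520² / (2 × 1.000) = 499.612 / 2.000 = 249.806 m.
Total = 42.469 + 249.806 = 292.275 m.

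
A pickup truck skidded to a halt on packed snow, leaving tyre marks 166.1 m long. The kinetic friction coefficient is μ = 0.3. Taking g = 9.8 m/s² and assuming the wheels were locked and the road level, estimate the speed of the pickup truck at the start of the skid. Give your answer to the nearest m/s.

Deceleration a = μg = 0.3 × 9.8 = 2.940 m/s².
v = √(2a·d) = √(2 × 2.940 × 166.1) = √976.668 = 31.2517 m/s.

Initial speed ≈ 31 m/s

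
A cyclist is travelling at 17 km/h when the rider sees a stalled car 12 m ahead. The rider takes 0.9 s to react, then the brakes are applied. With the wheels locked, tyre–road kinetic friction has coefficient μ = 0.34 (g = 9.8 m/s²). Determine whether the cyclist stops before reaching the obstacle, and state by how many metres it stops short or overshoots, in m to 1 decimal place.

Yes — it stops 4.4 m short of the obstacle

17 km/h ÷ 3.6 = 4.7222 m/s.
a = μg = 0.34 × 9.8 = 3.332 m/s².
Reaction distance = 4.7222 × 0.9 = 4.250 m.
Braking distance = v²/(2a) = 22.299 / 6.664 = 3.346 m.
Total stopping distance = 4.250 + 3.346 = 7.596 m, vs 12 m available — it stops with 12 − 7.596 = 4.404 m to spare.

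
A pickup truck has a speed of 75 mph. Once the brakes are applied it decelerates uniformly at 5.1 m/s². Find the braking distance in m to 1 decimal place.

75 mph × 0.44704 = 33.5280 m/s.
Braking distance = v²/(2a) = 33.5280² / (2 × 5.100) = 1124.127 / 10.200 = 110.209 m.

Braking distance ≈ 110.2 m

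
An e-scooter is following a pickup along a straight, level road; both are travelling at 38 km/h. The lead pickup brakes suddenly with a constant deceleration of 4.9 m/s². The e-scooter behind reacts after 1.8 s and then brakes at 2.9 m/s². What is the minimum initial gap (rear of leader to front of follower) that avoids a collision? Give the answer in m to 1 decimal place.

38 km/h ÷ 3.6 = 10.5556 m/s.
Leader travels v²/(2a_L) = 111.421 / 9.800 = 11.369 m before stopping.
Follower covers v·t_r = 10.5556 × 1.8 = 19.000 m while reacting, then v²/(2a_F) = 111.421 / 5.800 = 19.211 m while braking, for a total of 19.000 + 19.211 = 38.211 m.
Since a_F ≤ a_L and the follower starts braking later, the follower is never slower than the leader, so the closest approach is when both have stopped.
Minimum gap = 38.211 − 11.369 = 26.842 m.

Minimum gap ≈ 26.8 m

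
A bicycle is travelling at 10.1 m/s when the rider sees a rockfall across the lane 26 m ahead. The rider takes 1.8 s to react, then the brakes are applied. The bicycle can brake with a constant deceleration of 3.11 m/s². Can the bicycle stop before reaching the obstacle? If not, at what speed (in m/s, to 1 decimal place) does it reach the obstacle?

Reaction distance = 10.1000 × 1.8 = 18.180 m.
Braking distance needed to stop: v²/(2a) = 102.010 / 6.220 = 16.400 m, so total needed = 18.180 + 16.400 = 34.580 m > 26 m — it cannot stop.
Distance remaining when braking begins: 26 − 18.180 = 7.820 m.
v² = v₀² − 2a·d = 102.010 − 2 × 3.110 × 7.820 = 53.370 m²/s².
v = √53.370 = 7.305 m/s.

No — it strikes the obstacle at 7.3 m/s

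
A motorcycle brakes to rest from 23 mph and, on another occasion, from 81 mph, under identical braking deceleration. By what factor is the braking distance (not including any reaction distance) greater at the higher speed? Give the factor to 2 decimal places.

Braking distance d = v²/(2a), so with a fixed, d ∝ v².
Factor = (81/23)² = 3.5217² = 12.4024.

Factor ≈ 12.40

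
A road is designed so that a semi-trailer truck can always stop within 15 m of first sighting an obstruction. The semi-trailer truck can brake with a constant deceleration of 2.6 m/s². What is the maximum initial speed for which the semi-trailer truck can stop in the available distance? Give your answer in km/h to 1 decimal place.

v²/(2a) = d ⇒ v = √(2 × 2.600 × 15) = √78.00 = 8.8318 m/s.
8.8318 m/s × 3.6 = 31.794 km/h.

Maximum speed ≈ 31.8 km/h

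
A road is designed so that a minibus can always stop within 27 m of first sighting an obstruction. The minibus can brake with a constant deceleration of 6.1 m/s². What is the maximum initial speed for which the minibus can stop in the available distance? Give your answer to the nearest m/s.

Maximum speed ≈ 18 m/s

v²/(2a) = d ⇒ v = √(2 × 6.100 × 27) = √329.40 = 18.1494 m/s.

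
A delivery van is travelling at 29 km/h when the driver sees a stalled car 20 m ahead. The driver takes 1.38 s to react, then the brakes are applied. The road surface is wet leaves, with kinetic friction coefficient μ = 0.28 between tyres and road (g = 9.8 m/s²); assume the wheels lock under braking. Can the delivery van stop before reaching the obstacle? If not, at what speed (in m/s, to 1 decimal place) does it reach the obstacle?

29 km/h ÷ 3.6 = 8.0556 m/s.
a = μg = 0.28 × 9.8 = 2.744 m/s².
Reaction distance = 8.0556 × 1.38 = 11.117 m.
Braking distance needed to stop: v²/(2a) = 64.893 / 5.488 = 11.825 m, so total needed = 11.117 + 11.825 = 22.942 m > 20 m — it cannot stop.
Distance remaining when braking begins: 20 − 11.117 = 8.883 m.
v² = v₀² − 2a·d = 64.893 − 2 × 2.744 × 8.883 = 16.143 m²/s².
v = √16.143 = 4.018 m/s.

No — it strikes the obstacle at 4.0 m/s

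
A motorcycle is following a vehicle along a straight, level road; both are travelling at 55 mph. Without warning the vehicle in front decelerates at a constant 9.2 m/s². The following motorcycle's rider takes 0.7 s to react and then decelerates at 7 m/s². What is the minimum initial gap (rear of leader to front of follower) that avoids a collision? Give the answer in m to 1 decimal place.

Minimum gap ≈ 27.5 m

55 mph × 0.44704 = 24.5872 m/s.
Leader travels v²/(2a_L) = 604.530 / 18.400 = 32.855 m before stopping.
Follower covers v·t_r = 24.5872 × 0.7 = 17.211 m while reacting, then v²/(2a_F) = 604.530 / 14.000 = 43.181 m while braking, for a total of 17.211 + 43.181 = 60.392 m.
Since a_F ≤ a_L and the follower starts braking later, the follower is never slower than the leader, so the closest approach is when both have stopped.
Minimum gap = 60.392 − 32.855 = 27.537 m.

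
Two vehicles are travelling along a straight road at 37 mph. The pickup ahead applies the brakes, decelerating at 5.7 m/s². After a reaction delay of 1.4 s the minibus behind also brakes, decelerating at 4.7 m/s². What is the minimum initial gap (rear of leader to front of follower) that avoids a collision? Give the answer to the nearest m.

Minimum gap ≈ 28 m

37 mph × 0.44704 = 16.5405 m/s.
Leader travels v²/(2a_L) = 273.588 / 11.400 = 23.999 m before stopping.
Follower covers v·t_r = 16.5405 × 1.4 = 23.157 m while reacting, then v²/(2a_F) = 273.588 / 9.400 = 29.105 m while braking, for a total of 23.157 + 29.105 = 52.262 m.
Since a_F ≤ a_L and the follower starts braking later, the follower is never slower than the leader, so the closest approach is when both have stopped.
Minimum gap = 52.262 − 23.999 = 28.263 m.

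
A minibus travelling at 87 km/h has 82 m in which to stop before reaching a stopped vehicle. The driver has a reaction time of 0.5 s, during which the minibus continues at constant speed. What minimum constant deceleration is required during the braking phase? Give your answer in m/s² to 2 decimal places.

87 km/h ÷ 3.6 = 24.1667 m/s.
Distance covered during reaction = 24.1667 × 0.5 = 12.083 m.
Distance available for braking: 82 − 12.083 = 69.917 m.
v² = 2a·d ⇒ a = v²/(2d) = 24.1667² / (2 × 69.917) = 584.029 / 139.834 = 4.1766 m/s².

Required deceleration ≈ 4.18 m/s²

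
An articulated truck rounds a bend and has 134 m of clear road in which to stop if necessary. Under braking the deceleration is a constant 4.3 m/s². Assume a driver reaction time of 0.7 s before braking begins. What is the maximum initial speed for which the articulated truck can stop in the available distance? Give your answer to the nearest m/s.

Stopping distance: v·t_r + v²/(2a) = 134 with t_r = 0.7 s and a = 4.300 m/s².
So v² + 6.020 v − 1152.40 = 0.
Positive root: v = −a·t_r + √((a·t_r)² + 2a·d) = −3.010 + √(9.060 + 1152.40) = 31.0702 m/s.

Maximum speed ≈ 31 m/s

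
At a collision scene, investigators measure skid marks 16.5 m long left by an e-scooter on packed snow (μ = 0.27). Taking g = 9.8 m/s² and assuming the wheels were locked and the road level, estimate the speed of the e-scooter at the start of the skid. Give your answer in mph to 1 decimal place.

Initial speed ≈ 20.9 mph

Deceleration a = μg = 0.27 × 9.8 = 2.646 m/s².
v = √(2a·d) = √(2 × 2.646 × 16.5) = √87.318 = 9.3444 m/s.
= 9.3444 ÷ 0.44704 = 20.903 mph.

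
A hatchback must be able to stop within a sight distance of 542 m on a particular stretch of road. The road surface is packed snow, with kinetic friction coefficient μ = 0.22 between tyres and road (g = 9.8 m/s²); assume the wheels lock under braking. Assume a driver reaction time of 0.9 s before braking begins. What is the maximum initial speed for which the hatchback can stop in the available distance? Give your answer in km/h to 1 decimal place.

Maximum speed ≈ 167.2 km/h

a = μg = 0.22 × 9.8 = 2.156 m/s².
Stopping distance: v·t_r + v²/(2a) = 542 with t_r = 0.9 s and a = 2.156 m/s².
So v² + 3.881 v − 2337.10 = 0.
Positive root: v = −a·t_r + √((a·t_r)² + 2a·d) = −1.940 + √(3.764 + 2337.10) = 46.4425 m/s.
46.4425 m/s × 3.6 = 167.193 km/h.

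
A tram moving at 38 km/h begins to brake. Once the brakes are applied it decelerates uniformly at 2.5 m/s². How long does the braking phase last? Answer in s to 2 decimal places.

Braking time ≈ 4.22 s

38 km/h ÷ 3.6 = 10.5556 m/s.
Braking time = v/a = 10.5556 / 2.500 = 4.222 s.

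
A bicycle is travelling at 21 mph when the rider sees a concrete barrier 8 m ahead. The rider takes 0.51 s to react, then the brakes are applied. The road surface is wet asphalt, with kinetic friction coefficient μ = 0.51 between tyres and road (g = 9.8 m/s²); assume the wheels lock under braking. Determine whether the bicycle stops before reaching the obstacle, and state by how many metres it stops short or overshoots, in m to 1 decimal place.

No — it overshoots by 5.6 m

21 mph × 0.44704 = 9.3878 m/s.
a = μg = 0.51 × 9.8 = 4.998 m/s².
Reaction distance = 9.3878 × 0.51 = 4.788 m.
Braking distance = v²/(2a) = 88.131 / 9.996 = 8.817 m.
Total stopping distance = 4.788 + 8.817 = 13.605 m, vs 8 m available — it cannot stop in time and overshoots by 13.605 − 8 = 5.605 m.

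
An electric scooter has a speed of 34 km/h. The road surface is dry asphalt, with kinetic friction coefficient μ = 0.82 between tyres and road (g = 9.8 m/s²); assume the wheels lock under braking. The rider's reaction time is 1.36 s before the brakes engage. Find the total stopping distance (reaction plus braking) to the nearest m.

34 km/h ÷ 3.6 = 9.4444 m/s.
a = μg = 0.82 × 9.8 = 8.036 m/s².
Reaction distance = v·t_r = 9.4444 × 1.36 = 12.844 m.
Braking distance = v²/(2a) = 9.4444² / (2 × 8.036) = 89.197 / 16.072 = 5.550 m.
Total = 12.844 + 5.550 = 18.394 m.

Total stopping distance ≈ 18 m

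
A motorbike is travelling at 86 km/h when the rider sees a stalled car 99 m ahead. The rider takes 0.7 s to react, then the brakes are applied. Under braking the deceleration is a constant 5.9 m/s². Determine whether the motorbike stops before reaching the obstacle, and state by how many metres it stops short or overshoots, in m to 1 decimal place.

86 km/h ÷ 3.6 = 23.8889 m/s.
Reaction distance = 23.8889 × 0.7 = 16.722 m.
Braking distance = v²/(2a) = 570.680 / 11.800 = 48.363 m.
Total stopping distance = 16.722 + 48.363 = 65.085 m, vs 99 m available — it stops with 99 − 65.085 = 33.915 m to spare.

Yes — it stops 33.9 m short of the obstacle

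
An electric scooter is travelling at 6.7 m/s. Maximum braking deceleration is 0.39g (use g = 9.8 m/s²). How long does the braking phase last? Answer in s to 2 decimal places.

a = 0.39 × 9.8 = 3.822 m/s².
Braking time = v/a = 6.7000 / 3.822 = 1.753 s.

Braking time ≈ 1.75 s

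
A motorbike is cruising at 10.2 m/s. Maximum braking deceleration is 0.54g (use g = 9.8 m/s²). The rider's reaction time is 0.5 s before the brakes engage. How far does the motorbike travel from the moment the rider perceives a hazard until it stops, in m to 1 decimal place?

a = 0.54 × 9.8 = 5.292 m/s².
Reaction distance = v·t_r = 10.2000 × 0.5 = 5.100 m.
Braking distance = v²/(2a) = 10.2000² / (2 × 5.292) = 104.040 / 10.584 = 9.830 m.
Total = 5.100 + 9.830 = 14.930 m.

Total stopping distance ≈ 14.9 m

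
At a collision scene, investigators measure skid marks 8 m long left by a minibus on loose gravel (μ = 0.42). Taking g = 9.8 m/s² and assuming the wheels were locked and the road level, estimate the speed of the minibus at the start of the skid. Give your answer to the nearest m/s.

Deceleration a = μg = 0.42 × 9.8 = 4.116 m/s².
v = √(2a·d) = √(2 × 4.116 × 8) = √65.856 = 8.1152 m/s.

Initial speed ≈ 8 m/s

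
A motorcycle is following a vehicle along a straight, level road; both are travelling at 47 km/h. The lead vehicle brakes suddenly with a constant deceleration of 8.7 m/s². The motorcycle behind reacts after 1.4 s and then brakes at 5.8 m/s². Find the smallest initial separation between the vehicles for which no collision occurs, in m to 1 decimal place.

47 km/h ÷ 3.6 = 13.0556 m/s.
Leader travels v²/(2a_L) = 170.449 / 17.400 = 9.796 m before stopping.
Follower covers v·t_r = 13.0556 × 1.4 = 18.278 m while reacting, then v²/(2a_F) = 170.449 / 11.600 = 14.694 m while braking, for a total of 18.278 + 14.694 = 32.972 m.
Since a_F ≤ a_L and the follower starts braking later, the follower is never slower than the leader, so the closest approach is when both have stopped.
Minimum gap = 32.972 − 9.796 = 23.176 m.

Minimum gap ≈ 23.2 m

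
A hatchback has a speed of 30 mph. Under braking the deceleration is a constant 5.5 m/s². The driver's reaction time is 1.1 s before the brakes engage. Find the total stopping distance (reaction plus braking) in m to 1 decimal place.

30 mph × 0.44704 = 13.4112 m/s.
Reaction distance = v·t_r = 13.4112 × 1.1 = 14.752 m.
Braking distance = v²/(2a) = 13.4112² / (2 × 5.500) = 179.860 / 11.000 = 16.351 m.
Total = 14.752 + 16.351 = 31.103 m.

Total stopping distance ≈ 31.1 m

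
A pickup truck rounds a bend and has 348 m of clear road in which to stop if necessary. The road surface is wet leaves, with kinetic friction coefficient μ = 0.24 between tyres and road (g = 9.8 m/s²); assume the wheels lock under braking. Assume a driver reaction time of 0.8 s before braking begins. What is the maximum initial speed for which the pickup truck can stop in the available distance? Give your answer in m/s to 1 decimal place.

Maximum speed ≈ 38.6 m/s

a = μg = 0.24 × 9.8 = 2.352 m/s².
Stopping distance: v·t_r + v²/(2a) = 348 with t_r = 0.8 s and a = 2.352 m/s².
So v² + 3.763 v − 1636.99 = 0.
Positive root: v = −a·t_r + √((a·t_r)² + 2a·d) = −1.882 + √(3.542 + 1636.99) = 38.6215 m/s.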